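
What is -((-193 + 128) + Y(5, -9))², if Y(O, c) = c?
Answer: -5476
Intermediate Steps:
-((-193 + 128) + Y(5, -9))² = -((-193 + 128) - 9)² = -(-65 - 9)² = -1*(-74)² = -1*5476 = -5476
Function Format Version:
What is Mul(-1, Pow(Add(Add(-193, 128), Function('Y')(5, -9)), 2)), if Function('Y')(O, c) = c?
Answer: -5476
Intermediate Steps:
Mul(-1, Pow(Add(Add(-193, 128), Function('Y')(5, -9)), 2)) = Mul(-1, Pow(Add(Add(-193, 128), -9), 2)) = Mul(-1, Pow(Add(-65, -9), 2)) = Mul(-1, Pow(-74, 2)) = Mul(-1, 5476) = -5476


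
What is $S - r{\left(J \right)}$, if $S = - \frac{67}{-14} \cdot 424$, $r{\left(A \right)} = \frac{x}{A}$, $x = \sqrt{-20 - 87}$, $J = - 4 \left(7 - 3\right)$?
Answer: $\frac{14204}{7} + \frac{i \sqrt{107}}{16} \approx 2029.1 + 0.64651 i$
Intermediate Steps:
$J = -16$ ($J = \left(-4\right) 4 = -16$)
$x = i \sqrt{107}$ ($x = \sqrt{-107} = i \sqrt{107} \approx 10.344 i$)
$r{\left(A \right)} = \frac{i \sqrt{107}}{A}$
$S = \frac{14204}{7}$ ($S = \left(-67\right) \left(- \frac{1}{14}\right) 424 = \frac{67}{14} \cdot 424 = \frac{14204}{7} \approx 2029.1$)
$S - r{\left(J \right)} = \frac{14204}{7} - \frac{i \sqrt{107}}{-16} = \frac{14204}{7} - i \sqrt{107} \left(- \frac{1}{16}\right) = \frac{14204}{7} - - \frac{i \sqrt{107}}{16} = \frac{14204}{7} + \frac{i \sqrt{107}}{16}$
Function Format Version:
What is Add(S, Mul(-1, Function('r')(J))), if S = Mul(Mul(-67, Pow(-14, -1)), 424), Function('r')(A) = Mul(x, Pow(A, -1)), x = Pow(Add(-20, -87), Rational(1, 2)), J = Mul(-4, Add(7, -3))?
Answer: Add(Rational(14204, 7), Mul(Rational(1, 16), I, Pow(107, Rational(1, 2)))) ≈ Add(2029.1, Mul(0.64651, I))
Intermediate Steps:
J = -16 (J = Mul(-4, 4) = -16)
x = Mul(I, Pow(107, Rational(1, 2))) (x = Pow(-107, Rational(1, 2)) = Mul(I, Pow(107, Rational(1, 2))) ≈ Mul(10.344, I))
Function('r')(A) = Mul(I, Pow(107, Rational(1, 2)), Pow(A, -1)) (Function('r')(A) = Mul(Mul(I, Pow(107, Rational(1, 2))), Pow(A, -1)) = Mul(I, Pow(107, Rational(1, 2)), Pow(A, -1)))
S = Rational(14204, 7) (S = Mul(Mul(-67, Rational(-1, 14)), 424) = Mul(Rational(67, 14), 424) = Rational(14204, 7) ≈ 2029.1)
Add(S, Mul(-1, Function('r')(J))) = Add(Rational(14204, 7), Mul(-1, Mul(I, Pow(107, Rational(1, 2)), Pow(-16, -1)))) = Add(Rational(14204, 7), Mul(-1, Mul(I, Pow(107, Rational(1, 2)), Rational(-1, 16)))) = Add(Rational(14204, 7), Mul(-1, Mul(Rational(-1, 16), I, Pow(107, Rational(1, 2))))) = Add(Rational(14204, 7), Mul(Rational(1, 16), I, Pow(107, Rational(1, 2))))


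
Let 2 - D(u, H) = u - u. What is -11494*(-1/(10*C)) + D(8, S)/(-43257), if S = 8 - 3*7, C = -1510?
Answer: -248613079/326590350 ≈ -0.76124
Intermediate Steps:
S = -13 (S = 8 - 21 = -13)
D(u, H) = 2 (D(u, H) = 2 - (u - u) = 2 - 1*0 = 2 + 0 = 2)
-11494*(-1/(10*C)) + D(8, S)/(-43257) = -11494/((-1510*(-10))) + 2/(-43257) = -11494/15100 + 2*(-1/43257) = -11494*1/15100 - 2/43257 = -5747/7550 - 2/43257 = -248613079/326590350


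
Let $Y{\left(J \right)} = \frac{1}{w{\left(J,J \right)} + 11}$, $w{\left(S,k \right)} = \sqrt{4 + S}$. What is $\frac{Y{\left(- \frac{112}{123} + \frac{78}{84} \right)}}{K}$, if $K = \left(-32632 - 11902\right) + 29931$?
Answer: $- \frac{1722}{267424739} + \frac{\sqrt{11914518}}{2941672129} \approx -5.2658 \cdot 10^{-6}$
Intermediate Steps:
$Y{\left(J \right)} = \frac{1}{11 + \sqrt{4 + J}}$ ($Y{\left(J \right)} = \frac{1}{\sqrt{4 + J} + 11} = \frac{1}{11 + \sqrt{4 + J}}$)
$K = -14603$ ($K = -44534 + 29931 = -14603$)
$\frac{Y{\left(- \frac{112}{123} + \frac{78}{84} \right)}}{K} = \frac{1}{\left(11 + \sqrt{4 + \left(- \frac{112}{123} + \frac{78}{84}\right)}\right) \left(-14603\right)} = \frac{1}{11 + \sqrt{4 + \left(\left(-112\right) \frac{1}{123} + 78 \cdot \frac{1}{84}\right)}} \left(- \frac{1}{14603}\right) = \frac{1}{11 + \sqrt{4 + \left(- \frac{112}{123} + \frac{13}{14}\right)}} \left(- \frac{1}{14603}\right) = \frac{1}{11 + \sqrt{4 + \frac{31}{1722}}} \left(- \frac{1}{14603}\right) = \frac{1}{11 + \sqrt{\frac{6919}{1722}}} \left(- \frac{1}{14603}\right) = \frac{1}{11 + \frac{\sqrt{11914518}}{1722}} \left(- \frac{1}{14603}\right) = - \frac{1}{14603 \left(11 + \frac{\sqrt{11914518}}{1722}\right)}$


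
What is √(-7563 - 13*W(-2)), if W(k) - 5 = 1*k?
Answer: I*√7602 ≈ 87.189*I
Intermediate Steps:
W(k) = 5 + k (W(k) = 5 + 1*k = 5 + k)
√(-7563 - 13*W(-2)) = √(-7563 - 13*(5 - 2)) = √(-7563 - 13*3) = √(-7563 - 39) = √(-7602) = I*√7602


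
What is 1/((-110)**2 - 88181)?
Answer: -1/76081 ≈ -1.3144e-5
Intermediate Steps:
1/((-110)**2 - 88181) = 1/(12100 - 88181) = 1/(-76081) = -1/76081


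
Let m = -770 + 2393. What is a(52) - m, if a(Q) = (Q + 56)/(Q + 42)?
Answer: -76227/47 ≈ -1621.9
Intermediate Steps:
a(Q) = (56 + Q)/(42 + Q)
m = 1623
a(52) - m = (56 + 52)/(42 + 52) - 1*1623 = 108/94 - 1623 = (1/94)*108 - 1623 = 54/47 - 1623 = -76227/47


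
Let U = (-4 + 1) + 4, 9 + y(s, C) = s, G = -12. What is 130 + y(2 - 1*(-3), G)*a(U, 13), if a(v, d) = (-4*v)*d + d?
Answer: 286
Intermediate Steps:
y(s, C) = -9 + s
U = 1 (U = -3 + 4 = 1)
a(v, d) = d - 4*d*v (a(v, d) = -4*d*v + d = d - 4*d*v)
130 + y(2 - 1*(-3), G)*a(U, 13) = 130 + (-9 + (2 - 1*(-3)))*(13*(1 - 4*1)) = 130 + (-9 + (2 + 3))*(13*(1 - 4)) = 130 + (-9 + 5)*(13*(-3)) = 130 - 4*(-39) = 130 + 156 = 286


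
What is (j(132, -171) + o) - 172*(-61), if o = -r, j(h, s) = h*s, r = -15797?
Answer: 3717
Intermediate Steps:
o = 15797 (o = -1*(-15797) = 15797)
(j(132, -171) + o) - 172*(-61) = (132*(-171) + 15797) - 172*(-61) = (-22572 + 15797) + 10492 = -6775 + 10492 = 3717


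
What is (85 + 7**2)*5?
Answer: 670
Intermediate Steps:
(85 + 7**2)*5 = (85 + 49)*5 = 134*5 = 670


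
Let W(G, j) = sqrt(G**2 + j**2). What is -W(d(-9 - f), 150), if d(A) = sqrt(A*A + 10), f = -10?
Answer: -sqrt(22511) ≈ -150.04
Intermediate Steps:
d(A) = sqrt(10 + A**2) (d(A) = sqrt(A**2 + 10) = sqrt(10 + A**2))
-W(d(-9 - f), 150) = -sqrt((sqrt(10 + (-9 - 1*(-10))**2))**2 + 150**2) = -sqrt((sqrt(10 + (-9 + 10)**2))**2 + 22500) = -sqrt((sqrt(10 + 1**2))**2 + 22500) = -sqrt((sqrt(10 + 1))**2 + 22500) = -sqrt((sqrt(11))**2 + 22500) = -sqrt(11 + 22500) = -sqrt(22511)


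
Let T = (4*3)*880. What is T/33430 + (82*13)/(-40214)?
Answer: 19451173/67217701 ≈ 0.28938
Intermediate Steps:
T = 10560 (T = 12*880 = 10560)
T/33430 + (82*13)/(-40214) = 10560/33430 + (82*13)/(-40214) = 10560*(1/33430) + 1066*(-1/40214) = 1056/3343 - 533/20107 = 19451173/67217701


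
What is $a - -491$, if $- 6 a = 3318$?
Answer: $-62$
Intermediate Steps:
$a = -553$ ($a = \left(- \frac{1}{6}\right) 3318 = -553$)
$a - -491 = -553 - -491 = -553 + 491 = -62$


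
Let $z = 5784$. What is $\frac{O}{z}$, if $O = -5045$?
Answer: $- \frac{5045}{5784} \approx -0.87223$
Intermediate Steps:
$\frac{O}{z} = - \frac{5045}{5784}$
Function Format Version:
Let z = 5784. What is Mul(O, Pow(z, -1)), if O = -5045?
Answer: Rational(-5045, 5784) ≈ -0.87223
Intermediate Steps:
Mul(O, Pow(z, -1)) = Mul(-5045, Pow(5784, -1)) = Mul(-5045, Rational(1, 5784)) = Rational(-5045, 5784)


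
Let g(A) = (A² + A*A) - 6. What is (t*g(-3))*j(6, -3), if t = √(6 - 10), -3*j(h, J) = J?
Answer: 24*I ≈ 24.0*I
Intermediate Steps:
j(h, J) = -J/3
g(A) = -6 + 2*A² (g(A) = (A² + A²) - 6 = 2*A² - 6 = -6 + 2*A²)
t = 2*I (t = √(-4) = 2*I ≈ 2.0*I)
(t*g(-3))*j(6, -3) = ((2*I)*(-6 + 2*(-3)²))*(-⅓*(-3)) = ((2*I)*(-6 + 2*9))*1 = ((2*I)*(-6 + 18))*1 = ((2*I)*12)*1 = (24*I)*1 = 24*I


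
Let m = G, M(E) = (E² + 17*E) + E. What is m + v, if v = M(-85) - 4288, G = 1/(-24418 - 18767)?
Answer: 60761294/43185 ≈ 1407.0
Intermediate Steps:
M(E) = E² + 18*E
G = -1/43185 (G = 1/(-43185) = -1/43185 ≈ -2.3156e-5)
v = 1407 (v = -85*(18 - 85) - 4288 = -85*(-67) - 4288 = 5695 - 4288 = 1407)
m = -1/43185 ≈ -2.3156e-5
m + v = -1/43185 + 1407 = 60761294/43185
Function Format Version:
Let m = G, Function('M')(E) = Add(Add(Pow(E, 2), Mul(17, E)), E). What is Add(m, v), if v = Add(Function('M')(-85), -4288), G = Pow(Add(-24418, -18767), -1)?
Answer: Rational(60761294, 43185) ≈ 1407.0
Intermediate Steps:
Function('M')(E) = Add(Pow(E, 2), Mul(18, E))
G = Rational(-1, 43185) (G = Pow(-43185, -1) = Rational(-1, 43185) ≈ -2.3156e-5)
v = 1407 (v = Add(Mul(-85, Add(18, -85)), -4288) = Add(Mul(-85, -67), -4288) = Add(5695, -4288) = 1407)
m = Rational(-1, 43185) ≈ -2.3156e-5
Add(m, v) = Add(Rational(-1, 43185), 1407) = Rational(60761294, 43185)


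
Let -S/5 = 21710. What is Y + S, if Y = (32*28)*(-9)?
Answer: -116614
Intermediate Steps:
S = -108550 (S = -5*21710 = -108550)
Y = -8064 (Y = 896*(-9) = -8064)
Y + S = -8064 - 108550 = -116614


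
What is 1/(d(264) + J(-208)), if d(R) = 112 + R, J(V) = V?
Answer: 1/168 ≈ 0.0059524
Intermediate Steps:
1/(d(264) + J(-208)) = 1/((112 + 264) - 208) = 1/(376 - 208) = 1/168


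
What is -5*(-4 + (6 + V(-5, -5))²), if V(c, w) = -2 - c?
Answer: -385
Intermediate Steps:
-5*(-4 + (6 + V(-5, -5))²) = -5*(-4 + (6 + (-2 - 1*(-5)))²) = -5*(-4 + (6 + (-2 + 5))²) = -5*(-4 + (6 + 3)²) = -5*(-4 + 9²) = -5*(-4 + 81) = -5*77 = -385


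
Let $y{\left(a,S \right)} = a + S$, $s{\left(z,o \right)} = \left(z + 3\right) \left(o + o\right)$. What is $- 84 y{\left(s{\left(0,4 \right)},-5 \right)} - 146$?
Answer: $-1742$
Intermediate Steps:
$s{\left(z,o \right)} = 2 o \left(3 + z\right)$ ($s{\left(z,o \right)} = \left(3 + z\right) 2 o = 2 o \left(3 + z\right)$)
$y{\left(a,S \right)} = S + a$
$- 84 y{\left(s{\left(0,4 \right)},-5 \right)} - 146 = - 84 \left(-5 + 2 \cdot 4 \left(3 + 0\right)\right) - 146 = - 84 \left(-5 + 2 \cdot 4 \cdot 3\right) - 146 = - 84 \left(-5 + 24\right) - 146 = \left(-84\right) 19 - 146 = -1596 - 146 = -1742$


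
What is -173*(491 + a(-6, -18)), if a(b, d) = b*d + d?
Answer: -100513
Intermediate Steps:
a(b, d) = d + b*d
-173*(491 + a(-6, -18)) = -173*(491 - 18*(1 - 6)) = -173*(491 - 18*(-5)) = -173*(491 + 90) = -173*581 = -100513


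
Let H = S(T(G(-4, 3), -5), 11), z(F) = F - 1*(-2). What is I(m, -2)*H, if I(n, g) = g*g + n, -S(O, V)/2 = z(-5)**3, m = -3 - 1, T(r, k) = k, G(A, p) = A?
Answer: 0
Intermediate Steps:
z(F) = 2 + F (z(F) = F + 2 = 2 + F)
m = -4
S(O, V) = 54 (S(O, V) = -2*(2 - 5)**3 = -2*(-3)**3 = -2*(-27) = 54)
I(n, g) = n + g**2 (I(n, g) = g**2 + n = n + g**2)
H = 54
I(m, -2)*H = (-4 + (-2)**2)*54 = (-4 + 4)*54 = 0*54 = 0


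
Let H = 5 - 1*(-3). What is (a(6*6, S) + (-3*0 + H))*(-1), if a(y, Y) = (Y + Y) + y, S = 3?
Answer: -50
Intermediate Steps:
H = 8 (H = 5 + 3 = 8)
a(y, Y) = y + 2*Y (a(y, Y) = 2*Y + y = y + 2*Y)
(a(6*6, S) + (-3*0 + H))*(-1) = ((6*6 + 2*3) + (-3*0 + 8))*(-1) = ((36 + 6) + (0 + 8))*(-1) = (42 + 8)*(-1) = 50*(-1) = -50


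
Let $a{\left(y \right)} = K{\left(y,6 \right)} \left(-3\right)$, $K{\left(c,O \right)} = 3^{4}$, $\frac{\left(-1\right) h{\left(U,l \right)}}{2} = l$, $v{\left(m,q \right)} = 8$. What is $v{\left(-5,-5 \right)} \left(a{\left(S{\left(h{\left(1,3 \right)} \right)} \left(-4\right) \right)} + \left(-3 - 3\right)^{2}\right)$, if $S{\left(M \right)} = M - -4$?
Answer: $-1656$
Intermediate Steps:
$h{\left(U,l \right)} = - 2 l$
$S{\left(M \right)} = 4 + M$ ($S{\left(M \right)} = M + 4 = 4 + M$)
$K{\left(c,O \right)} = 81$
$a{\left(y \right)} = -243$ ($a{\left(y \right)} = 81 \left(-3\right) = -243$)
$v{\left(-5,-5 \right)} \left(a{\left(S{\left(h{\left(1,3 \right)} \right)} \left(-4\right) \right)} + \left(-3 - 3\right)^{2}\right) = 8 \left(-243 + \left(-3 - 3\right)^{2}\right) = 8 \left(-243 + \left(-6\right)^{2}\right) = 8 \left(-243 + 36\right) = 8 \left(-207\right) = -1656$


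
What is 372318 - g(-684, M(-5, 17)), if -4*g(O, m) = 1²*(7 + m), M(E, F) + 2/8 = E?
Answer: 5957095/16 ≈ 3.7232e+5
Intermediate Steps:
M(E, F) = -¼ + E
g(O, m) = -7/4 - m/4 (g(O, m) = -1²*(7 + m)/4 = -(7 + m)/4 = -7/4 - m/4)
372318 - g(-684, M(-5, 17)) = 372318 - (-7/4 - (-¼ - 5)/4) = 372318 - (-7/4 - ¼*(-21/4)) = 372318 - (-7/4 + 21/16) = 372318 - 1*(-7/16) = 372318 + 7/16 = 5957095/16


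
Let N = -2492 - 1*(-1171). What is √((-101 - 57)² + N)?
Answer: 3*√2627 ≈ 153.76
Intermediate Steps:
N = -1321 (N = -2492 + 1171 = -1321)
√((-101 - 57)² + N) = √((-101 - 57)² - 1321) = √((-158)² - 1321) = √(24964 - 1321) = √23643 = 3*√2627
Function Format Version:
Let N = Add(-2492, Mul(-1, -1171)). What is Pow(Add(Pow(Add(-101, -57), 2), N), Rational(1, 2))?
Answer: Mul(3, Pow(2627, Rational(1, 2))) ≈ 153.76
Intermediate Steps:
N = -1321 (N = Add(-2492, 1171) = -1321)
Pow(Add(Pow(Add(-101, -57), 2), N), Rational(1, 2)) = Pow(Add(Pow(Add(-101, -57), 2), -1321), Rational(1, 2)) = Pow(Add(Pow(-158, 2), -1321), Rational(1, 2)) = Pow(Add(24964, -1321), Rational(1, 2)) = Pow(23643, Rational(1, 2)) = Mul(3, Pow(2627, Rational(1, 2)))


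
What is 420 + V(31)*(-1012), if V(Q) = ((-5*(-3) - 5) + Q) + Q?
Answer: -72444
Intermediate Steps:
V(Q) = 10 + 2*Q (V(Q) = ((15 - 5) + Q) + Q = (10 + Q) + Q = 10 + 2*Q)
420 + V(31)*(-1012) = 420 + (10 + 2*31)*(-1012) = 420 + (10 + 62)*(-1012) = 420 + 72*(-1012) = 420 - 72864 = -72444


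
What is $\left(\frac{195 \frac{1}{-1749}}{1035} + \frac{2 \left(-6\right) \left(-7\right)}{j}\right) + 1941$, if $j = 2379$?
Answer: $\frac{185757132812}{95700033} \approx 1941.0$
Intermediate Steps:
$\left(\frac{195 \frac{1}{-1749}}{1035} + \frac{2 \left(-6\right) \left(-7\right)}{j}\right) + 1941 = \left(\frac{195 \frac{1}{-1749}}{1035} + \frac{2 \left(-6\right) \left(-7\right)}{2379}\right) + 1941 = \left(195 \left(- \frac{1}{1749}\right) \frac{1}{1035} + \left(-12\right) \left(-7\right) \frac{1}{2379}\right) + 1941 = \left(\left(- \frac{65}{583}\right) \frac{1}{1035} + 84 \cdot \frac{1}{2379}\right) + 1941 = \left(- \frac{13}{120681} + \frac{28}{793}\right) + 1941 = \frac{3368759}{95700033} + 1941 = \frac{185757132812}{95700033}$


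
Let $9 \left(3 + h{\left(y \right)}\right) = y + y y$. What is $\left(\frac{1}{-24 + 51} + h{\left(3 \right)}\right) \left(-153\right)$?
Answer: $\frac{748}{3} \approx 249.33$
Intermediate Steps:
$h{\left(y \right)} = -3 + \frac{y}{9} + \frac{y^{2}}{9}$ ($h{\left(y \right)} = -3 + \frac{y + y y}{9} = -3 + \frac{y + y^{2}}{9} = -3 + \left(\frac{y}{9} + \frac{y^{2}}{9}\right) = -3 + \frac{y}{9} + \frac{y^{2}}{9}$)
$\left(\frac{1}{-24 + 51} + h{\left(3 \right)}\right) \left(-153\right) = \left(\frac{1}{-24 + 51} + \left(-3 + \frac{1}{9} \cdot 3 + \frac{3^{2}}{9}\right)\right) \left(-153\right) = \left(\frac{1}{27} + \left(-3 + \frac{1}{3} + \frac{1}{9} \cdot 9\right)\right) \left(-153\right) = \left(\frac{1}{27} + \left(-3 + \frac{1}{3} + 1\right)\right) \left(-153\right) = \left(\frac{1}{27} - \frac{5}{3}\right) \left(-153\right) = \left(- \frac{44}{27}\right) \left(-153\right) = \frac{748}{3}$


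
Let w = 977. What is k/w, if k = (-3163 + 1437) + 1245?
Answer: -481/977 ≈ -0.49232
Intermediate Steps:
k = -481 (k = -1726 + 1245 = -481)
k/w = -481/977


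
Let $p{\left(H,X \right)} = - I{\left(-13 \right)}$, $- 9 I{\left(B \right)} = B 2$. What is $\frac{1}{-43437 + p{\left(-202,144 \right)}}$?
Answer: $- \frac{9}{390959} \approx -2.302 \cdot 10^{-5}$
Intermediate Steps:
$I{\left(B \right)} = - \frac{2 B}{9}$ ($I{\left(B \right)} = - \frac{B 2}{9} = - \frac{2 B}{9}$)
$p{\left(H,X \right)} = - \frac{26}{9}$ ($p{\left(H,X \right)} = - \frac{\left(-2\right) \left(-13\right)}{9} = \left(-1\right) \frac{26}{9} = - \frac{26}{9}$)
$\frac{1}{-43437 + p{\left(-202,144 \right)}} = \frac{1}{-43437 - \frac{26}{9}} = \frac{1}{- \frac{390959}{9}} = - \frac{9}{390959}$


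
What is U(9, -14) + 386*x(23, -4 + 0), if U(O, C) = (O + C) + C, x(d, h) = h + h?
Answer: -3107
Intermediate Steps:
x(d, h) = 2*h
U(O, C) = O + 2*C (U(O, C) = (C + O) + C = O + 2*C)
U(9, -14) + 386*x(23, -4 + 0) = (9 + 2*(-14)) + 386*(2*(-4 + 0)) = (9 - 28) + 386*(2*(-4)) = -19 + 386*(-8) = -19 - 3088 = -3107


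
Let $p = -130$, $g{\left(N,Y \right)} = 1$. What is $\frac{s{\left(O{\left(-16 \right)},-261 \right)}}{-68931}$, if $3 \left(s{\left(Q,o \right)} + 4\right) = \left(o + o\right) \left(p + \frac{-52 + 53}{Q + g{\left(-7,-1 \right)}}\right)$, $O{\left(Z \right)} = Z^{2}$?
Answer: $- \frac{5812138}{17715267} \approx -0.32809$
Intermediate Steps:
$s{\left(Q,o \right)} = -4 + \frac{2 o \left(-130 + \frac{1}{1 + Q}\right)}{3}$ ($s{\left(Q,o \right)} = -4 + \frac{\left(o + o\right) \left(-130 + \frac{-52 + 53}{Q + 1}\right)}{3} = -4 + \frac{2 o \left(-130 + 1 \frac{1}{1 + Q}\right)}{3} = -4 + \frac{2 o \left(-130 + \frac{1}{1 + Q}\right)}{3}$)
$\frac{s{\left(O{\left(-16 \right)},-261 \right)}}{-68931} = \frac{\frac{2}{3} \frac{1}{1 + \left(-16\right)^{2}} \left(-6 - -33669 - 6 \left(-16\right)^{2} - 130 \left(-16\right)^{2} \left(-261\right)\right)}{-68931} = \frac{2 \left(-6 + 33669 - 1536 - 33280 \left(-261\right)\right)}{3 \left(1 + 256\right)} \left(- \frac{1}{68931}\right) = \frac{2 \left(-6 + 33669 - 1536 + 8686080\right)}{3 \cdot 257} \left(- \frac{1}{68931}\right) = \frac{2}{3} \cdot \frac{1}{257} \cdot 8718207 \left(- \frac{1}{68931}\right) = \frac{5812138}{257} \left(- \frac{1}{68931}\right) = - \frac{5812138}{17715267}$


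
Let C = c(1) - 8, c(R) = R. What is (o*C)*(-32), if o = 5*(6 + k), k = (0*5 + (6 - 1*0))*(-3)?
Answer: -13440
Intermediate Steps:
k = -18 (k = (0 + (6 + 0))*(-3) = (0 + 6)*(-3) = 6*(-3) = -18)
C = -7 (C = 1 - 8 = -7)
o = -60 (o = 5*(6 - 18) = 5*(-12) = -60)
(o*C)*(-32) = -60*(-7)*(-32) = 420*(-32) = -13440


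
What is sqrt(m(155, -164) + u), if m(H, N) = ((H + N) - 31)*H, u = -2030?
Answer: I*sqrt(8230) ≈ 90.719*I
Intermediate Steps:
m(H, N) = H*(-31 + H + N) (m(H, N) = (-31 + H + N)*H = H*(-31 + H + N))
sqrt(m(155, -164) + u) = sqrt(155*(-31 + 155 - 164) - 2030) = sqrt(155*(-40) - 2030) = sqrt(-6200 - 2030) = sqrt(-8230) = I*sqrt(8230)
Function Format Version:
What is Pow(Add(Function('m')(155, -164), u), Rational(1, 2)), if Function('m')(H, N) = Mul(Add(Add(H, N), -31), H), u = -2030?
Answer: Mul(I, Pow(8230, Rational(1, 2))) ≈ Mul(90.719, I)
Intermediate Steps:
Function('m')(H, N) = Mul(H, Add(-31, H, N)) (Function('m')(H, N) = Mul(Add(-31, H, N), H) = Mul(H, Add(-31, H, N)))
Pow(Add(Function('m')(155, -164), u), Rational(1, 2)) = Pow(Add(Mul(155, Add(-31, 155, -164)), -2030), Rational(1, 2)) = Pow(Add(Mul(155, -40), -2030), Rational(1, 2)) = Pow(Add(-6200, -2030), Rational(1, 2)) = Pow(-8230, Rational(1, 2)) = Mul(I, Pow(8230, Rational(1, 2)))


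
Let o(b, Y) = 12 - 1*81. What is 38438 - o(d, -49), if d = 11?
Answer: 38507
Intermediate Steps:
o(b, Y) = -69 (o(b, Y) = 12 - 81 = -69)
38438 - o(d, -49) = 38438 - 1*(-69) = 38438 + 69 = 38507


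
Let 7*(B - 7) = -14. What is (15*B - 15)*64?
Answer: 3840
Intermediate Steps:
B = 5 (B = 7 + (⅐)*(-14) = 7 - 2 = 5)
(15*B - 15)*64 = (15*5 - 15)*64 = (75 - 15)*64 = 60*64 = 3840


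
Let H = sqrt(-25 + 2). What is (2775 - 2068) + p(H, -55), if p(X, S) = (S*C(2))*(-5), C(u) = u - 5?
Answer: -118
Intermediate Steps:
C(u) = -5 + u
H = I*sqrt(23) (H = sqrt(-23) = I*sqrt(23) ≈ 4.7958*I)
p(X, S) = 15*S (p(X, S) = (S*(-5 + 2))*(-5) = (S*(-3))*(-5) = -3*S*(-5) = 15*S)
(2775 - 2068) + p(H, -55) = (2775 - 2068) + 15*(-55) = 707 - 825 = -118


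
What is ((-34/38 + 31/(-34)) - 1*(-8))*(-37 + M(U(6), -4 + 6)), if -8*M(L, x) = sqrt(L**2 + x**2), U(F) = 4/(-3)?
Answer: -148037/646 - 4001*sqrt(13)/7752 ≈ -231.02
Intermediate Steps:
U(F) = -4/3 (U(F) = 4*(-1/3) = -4/3)
M(L, x) = -sqrt(L**2 + x**2)/8
((-34/38 + 31/(-34)) - 1*(-8))*(-37 + M(U(6), -4 + 6)) = ((-34/38 + 31/(-34)) - 1*(-8))*(-37 - sqrt((-4/3)**2 + (-4 + 6)**2)/8) = ((-34*1/38 + 31*(-1/34)) + 8)*(-37 - sqrt(16/9 + 2**2)/8) = ((-17/19 - 31/34) + 8)*(-37 - sqrt(16/9 + 4)/8) = (-1167/646 + 8)*(-37 - sqrt(13)/12) = 4001*(-37 - sqrt(13)/12)/646 = -148037/646 - 4001*sqrt(13)/7752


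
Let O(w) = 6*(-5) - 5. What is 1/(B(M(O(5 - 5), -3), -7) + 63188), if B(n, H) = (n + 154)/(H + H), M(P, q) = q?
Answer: 14/884481 ≈ 1.5828e-5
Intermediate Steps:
O(w) = -35 (O(w) = -30 - 5 = -35)
B(n, H) = (154 + n)/(2*H) (B(n, H) = (154 + n)/((2*H)) = (154 + n)*(1/(2*H)) = (154 + n)/(2*H))
1/(B(M(O(5 - 5), -3), -7) + 63188) = 1/((½)*(154 - 3)/(-7) + 63188) = 1/((½)*(-⅐)*151 + 63188) = 1/(-151/14 + 63188) = 1/(884481/14) = 14/884481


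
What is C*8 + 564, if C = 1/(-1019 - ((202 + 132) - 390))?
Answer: 543124/963 ≈ 563.99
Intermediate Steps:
C = -1/963 (C = 1/(-1019 - (334 - 390)) = 1/(-1019 - 1*(-56)) = 1/(-1019 + 56) = 1/(-963) = -1/963 ≈ -0.0010384)
C*8 + 564 = -1/963*8 + 564 = -8/963 + 564 = 543124/963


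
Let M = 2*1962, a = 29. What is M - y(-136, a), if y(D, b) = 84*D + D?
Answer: 15484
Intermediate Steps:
y(D, b) = 85*D
M = 3924
M - y(-136, a) = 3924 - 85*(-136) = 3924 - 1*(-11560) = 3924 + 11560 = 15484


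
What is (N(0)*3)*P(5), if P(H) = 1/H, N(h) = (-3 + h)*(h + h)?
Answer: 0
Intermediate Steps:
N(h) = 2*h*(-3 + h) (N(h) = (-3 + h)*(2*h) = 2*h*(-3 + h))
(N(0)*3)*P(5) = ((2*0*(-3 + 0))*3)/5 = ((2*0*(-3))*3)*(1/5) = (0*3)*(1/5) = 0*(1/5) = 0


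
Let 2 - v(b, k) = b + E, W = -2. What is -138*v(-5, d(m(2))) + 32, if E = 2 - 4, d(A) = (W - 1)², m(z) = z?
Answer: -1210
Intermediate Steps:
d(A) = 9 (d(A) = (-2 - 1)² = (-3)² = 9)
E = -2
v(b, k) = 4 - b (v(b, k) = 2 - (b - 2) = 2 - (-2 + b) = 2 + (2 - b) = 4 - b)
-138*v(-5, d(m(2))) + 32 = -138*(4 - 1*(-5)) + 32 = -138*(4 + 5) + 32 = -138*9 + 32 = -1242 + 32 = -1210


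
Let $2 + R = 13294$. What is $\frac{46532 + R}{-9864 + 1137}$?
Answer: $- \frac{59824}{8727} \approx -6.855$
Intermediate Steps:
$R = 13292$ ($R = -2 + 13294 = 13292$)
$\frac{46532 + R}{-9864 + 1137} = \frac{46532 + 13292}{-9864 + 1137} = \frac{59824}{-8727} = 59824 \left(- \frac{1}{8727}\right) = - \frac{59824}{8727}$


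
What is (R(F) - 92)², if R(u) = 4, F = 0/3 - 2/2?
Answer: 7744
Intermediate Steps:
F = -1 (F = 0*(⅓) - 2*½ = 0 - 1 = -1)
(R(F) - 92)² = (4 - 92)² = (-88)² = 7744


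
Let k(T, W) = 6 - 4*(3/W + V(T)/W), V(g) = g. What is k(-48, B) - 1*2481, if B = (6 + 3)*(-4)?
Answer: -2480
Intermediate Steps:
B = -36 (B = 9*(-4) = -36)
k(T, W) = 6 - 12/W - 4*T/W (k(T, W) = 6 - 4*(3/W + T/W) = 6 + (-12/W - 4*T/W) = 6 - 12/W - 4*T/W)
k(-48, B) - 1*2481 = 2*(-6 - 2*(-48) + 3*(-36))/(-36) - 1*2481 = 2*(-1/36)*(-6 + 96 - 108) - 2481 = 2*(-1/36)*(-18) - 2481 = 1 - 2481 = -2480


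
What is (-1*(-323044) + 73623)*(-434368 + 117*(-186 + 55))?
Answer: -178379166565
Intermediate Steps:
(-1*(-323044) + 73623)*(-434368 + 117*(-186 + 55)) = (323044 + 73623)*(-434368 + 117*(-131)) = 396667*(-434368 - 15327) = 396667*(-449695) = -178379166565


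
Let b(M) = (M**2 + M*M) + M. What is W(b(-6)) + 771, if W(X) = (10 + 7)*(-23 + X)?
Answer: 1502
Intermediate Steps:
b(M) = M + 2*M**2 (b(M) = (M**2 + M**2) + M = 2*M**2 + M = M + 2*M**2)
W(X) = -391 + 17*X (W(X) = 17*(-23 + X) = -391 + 17*X)
W(b(-6)) + 771 = (-391 + 17*(-6*(1 + 2*(-6)))) + 771 = (-391 + 17*(-6*(1 - 12))) + 771 = (-391 + 17*(-6*(-11))) + 771 = (-391 + 17*66) + 771 = (-391 + 1122) + 771 = 731 + 771 = 1502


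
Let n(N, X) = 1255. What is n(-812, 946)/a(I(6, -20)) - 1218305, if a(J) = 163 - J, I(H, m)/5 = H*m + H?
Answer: -893016310/733 ≈ -1.2183e+6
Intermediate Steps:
I(H, m) = 5*H + 5*H*m (I(H, m) = 5*(H*m + H) = 5*(H + H*m) = 5*H + 5*H*m)
n(-812, 946)/a(I(6, -20)) - 1218305 = 1255/(163 - 5*6*(1 - 20)) - 1218305 = 1255/(163 - 5*6*(-19)) - 1218305 = 1255/(163 - 1*(-570)) - 1218305 = 1255/(163 + 570) - 1218305 = 1255/733 - 1218305 = -893016310/733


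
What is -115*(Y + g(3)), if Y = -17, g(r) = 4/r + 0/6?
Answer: 5405/3 ≈ 1801.7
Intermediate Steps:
g(r) = 4/r (g(r) = 4/r + 0*(⅙) = 4/r + 0 = 4/r)
-115*(Y + g(3)) = -115*(-17 + 4/3) = -115*(-47/3) = 5405/3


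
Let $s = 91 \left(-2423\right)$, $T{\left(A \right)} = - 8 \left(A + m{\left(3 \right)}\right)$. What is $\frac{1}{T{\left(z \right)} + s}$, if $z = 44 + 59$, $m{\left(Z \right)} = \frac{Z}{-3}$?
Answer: $- \frac{1}{221309} \approx -4.5186 \cdot 10^{-6}$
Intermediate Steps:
$m{\left(Z \right)} = - \frac{Z}{3}$ ($m{\left(Z \right)} = Z \left(- \frac{1}{3}\right) = - \frac{Z}{3}$)
$z = 103$
$T{\left(A \right)} = 8 - 8 A$ ($T{\left(A \right)} = - 8 \left(A - 1\right) = - 8 \left(-1 + A\right) = 8 - 8 A$)
$s = -220493$
$\frac{1}{T{\left(z \right)} + s} = \frac{1}{\left(8 - 824\right) - 220493} = \frac{1}{-816 - 220493} = \frac{1}{-221309} = - \frac{1}{221309}$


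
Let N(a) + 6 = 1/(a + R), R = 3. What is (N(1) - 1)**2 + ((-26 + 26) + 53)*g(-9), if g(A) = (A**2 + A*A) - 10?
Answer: 129625/16 ≈ 8101.6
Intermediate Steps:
g(A) = -10 + 2*A**2 (g(A) = (A**2 + A**2) - 10 = 2*A**2 - 10 = -10 + 2*A**2)
N(a) = -6 + 1/(3 + a) (N(a) = -6 + 1/(a + 3) = -6 + 1/(3 + a))
(N(1) - 1)**2 + ((-26 + 26) + 53)*g(-9) = ((-17 - 6*1)/(3 + 1) - 1)**2 + ((-26 + 26) + 53)*(-10 + 2*(-9)**2) = ((-17 - 6)/4 - 1)**2 + (0 + 53)*(-10 + 2*81) = ((1/4)*(-23) - 1)**2 + 53*(-10 + 162) = (-23/4 - 1)**2 + 53*152 = (-27/4)**2 + 8056 = 729/16 + 8056 = 129625/16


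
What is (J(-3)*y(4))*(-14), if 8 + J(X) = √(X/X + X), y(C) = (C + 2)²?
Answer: 4032 - 504*I*√2 ≈ 4032.0 - 712.76*I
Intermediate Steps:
y(C) = (2 + C)²
J(X) = -8 + √(1 + X) (J(X) = -8 + √(X/X + X) = -8 + √(1 + X))
(J(-3)*y(4))*(-14) = ((-8 + √(1 - 3))*(2 + 4)²)*(-14) = ((-8 + √(-2))*6²)*(-14) = ((-8 + I*√2)*36)*(-14) = (-288 + 36*I*√2)*(-14) = 4032 - 504*I*√2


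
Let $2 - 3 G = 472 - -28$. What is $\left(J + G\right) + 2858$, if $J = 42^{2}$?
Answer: $4456$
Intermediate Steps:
$J = 1764$
$G = -166$ ($G = \frac{2}{3} - \frac{472 - -28}{3} = \frac{2}{3} - \frac{472 + 28}{3} = \frac{2}{3} - \frac{500}{3} = -166$)
$\left(J + G\right) + 2858 = \left(1764 - 166\right) + 2858 = 1598 + 2858 = 4456$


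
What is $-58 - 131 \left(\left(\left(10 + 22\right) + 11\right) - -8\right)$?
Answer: $-6739$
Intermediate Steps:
$-58 - 131 \left(\left(\left(10 + 22\right) + 11\right) - -8\right) = -58 - 131 \left(\left(32 + 11\right) + 8\right) = -58 - 131 \left(43 + 8\right) = -58 - 6681 = -6739$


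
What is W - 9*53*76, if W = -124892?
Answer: -161144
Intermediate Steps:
W - 9*53*76 = -124892 - 9*53*76 = -124892 - 477*76 = -124892 - 36252 = -161144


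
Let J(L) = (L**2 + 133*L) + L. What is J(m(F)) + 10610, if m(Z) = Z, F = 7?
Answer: 11597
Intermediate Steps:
J(L) = L**2 + 134*L
J(m(F)) + 10610 = 7*(134 + 7) + 10610 = 7*141 + 10610 = 987 + 10610 = 11597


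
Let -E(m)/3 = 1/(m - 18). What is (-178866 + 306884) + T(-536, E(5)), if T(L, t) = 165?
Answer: 128183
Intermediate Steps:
E(m) = -3/(-18 + m) (E(m) = -3/(m - 18) = -3/(-18 + m))
(-178866 + 306884) + T(-536, E(5)) = (-178866 + 306884) + 165 = 128018 + 165 = 128183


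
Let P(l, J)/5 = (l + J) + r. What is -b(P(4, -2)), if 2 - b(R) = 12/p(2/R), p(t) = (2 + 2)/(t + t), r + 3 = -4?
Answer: -62/25 ≈ -2.4800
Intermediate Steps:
r = -7 (r = -3 - 4 = -7)
P(l, J) = -35 + 5*J + 5*l (P(l, J) = 5*((l + J) - 7) = 5*((J + l) - 7) = 5*(-7 + J + l) = -35 + 5*J + 5*l)
p(t) = 2/t (p(t) = 4/((2*t)) = 4*(1/(2*t)) = 2/t)
b(R) = 2 - 12/R (b(R) = 2 - 12/(2/((2/R))) = 2 - 12/(2*(R/2)) = 2 - 12/R)
-b(P(4, -2)) = -(2 - 12/(-35 + 5*(-2) + 5*4)) = -(2 - 12/(-35 - 10 + 20)) = -(2 - 12/(-25)) = -(2 - 12*(-1/25)) = -(2 + 12/25) = -1*62/25 = -62/25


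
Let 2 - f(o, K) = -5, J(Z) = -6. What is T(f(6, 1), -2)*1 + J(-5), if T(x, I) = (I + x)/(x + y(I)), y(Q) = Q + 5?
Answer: -11/2 ≈ -5.5000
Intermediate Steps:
y(Q) = 5 + Q
f(o, K) = 7 (f(o, K) = 2 - 1*(-5) = 2 + 5 = 7)
T(x, I) = (I + x)/(5 + I + x) (T(x, I) = (I + x)/(x + (5 + I)) = (I + x)/(5 + I + x))
T(f(6, 1), -2)*1 + J(-5) = ((-2 + 7)/(5 - 2 + 7))*1 - 6 = (5/10)*1 - 6 = ((⅒)*5)*1 - 6 = (½)*1 - 6 = ½ - 6 = -11/2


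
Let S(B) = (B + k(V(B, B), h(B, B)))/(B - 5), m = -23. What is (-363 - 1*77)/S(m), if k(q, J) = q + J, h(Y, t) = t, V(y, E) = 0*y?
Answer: -6160/23 ≈ -267.83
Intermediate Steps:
V(y, E) = 0
k(q, J) = J + q
S(B) = 2*B/(-5 + B) (S(B) = (B + (B + 0))/(B - 5) = (B + B)/(-5 + B) = (2*B)/(-5 + B) = 2*B/(-5 + B))
(-363 - 1*77)/S(m) = (-363 - 1*77)/((2*(-23)/(-5 - 23))) = (-363 - 77)/((2*(-23)/(-28))) = -440/(2*(-23)*(-1/28)) = -440/23/14 = -440*14/23 = -6160/23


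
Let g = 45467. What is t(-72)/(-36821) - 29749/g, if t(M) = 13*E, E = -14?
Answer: -1087112935/1674140407 ≈ -0.64936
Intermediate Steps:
t(M) = -182 (t(M) = 13*(-14) = -182)
t(-72)/(-36821) - 29749/g = -182/(-36821) - 29749/45467 = -182*(-1/36821) - 29749*1/45467 = 182/36821 - 29749/45467 = -1087112935/1674140407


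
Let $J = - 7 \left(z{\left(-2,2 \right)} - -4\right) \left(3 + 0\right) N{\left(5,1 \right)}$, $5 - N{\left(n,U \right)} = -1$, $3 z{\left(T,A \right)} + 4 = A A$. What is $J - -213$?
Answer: $-291$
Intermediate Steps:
$z{\left(T,A \right)} = - \frac{4}{3} + \frac{A^{2}}{3}$ ($z{\left(T,A \right)} = - \frac{4}{3} + \frac{A A}{3} = - \frac{4}{3} + \frac{A^{2}}{3}$)
$N{\left(n,U \right)} = 6$ ($N{\left(n,U \right)} = 5 - -1 = 5 + 1 = 6$)
$J = -504$ ($J = - 7 \left(\left(- \frac{4}{3} + \frac{2^{2}}{3}\right) - -4\right) \left(3 + 0\right) 6 = - 7 \left(\left(- \frac{4}{3} + \frac{1}{3} \cdot 4\right) + 4\right) 3 \cdot 6 = - 7 \left(\left(- \frac{4}{3} + \frac{4}{3}\right) + 4\right) 3 \cdot 6 = - 7 \left(0 + 4\right) 3 \cdot 6 = - 7 \cdot 4 \cdot 3 \cdot 6 = \left(-7\right) 12 \cdot 6 = \left(-84\right) 6 = -504$)
$J - -213 = -504 - -213 = -504 + 213 = -291$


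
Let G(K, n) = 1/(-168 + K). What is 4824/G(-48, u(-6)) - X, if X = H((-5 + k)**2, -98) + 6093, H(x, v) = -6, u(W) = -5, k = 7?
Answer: -1048071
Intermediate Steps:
X = 6087 (X = -6 + 6093 = 6087)
4824/G(-48, u(-6)) - X = 4824/(1/(-168 - 48)) - 1*6087 = 4824/(1/(-216)) - 6087 = 4824/(-1/216) - 6087 = 4824*(-216) - 6087 = -1041984 - 6087 = -1048071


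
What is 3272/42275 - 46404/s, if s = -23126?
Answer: 1018698686/488825825 ≈ 2.0840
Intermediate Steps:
3272/42275 - 46404/s = 3272/42275 - 46404/(-23126) = 3272*(1/42275) - 46404*(-1/23126) = 3272/42275 + 23202/11563 = 1018698686/488825825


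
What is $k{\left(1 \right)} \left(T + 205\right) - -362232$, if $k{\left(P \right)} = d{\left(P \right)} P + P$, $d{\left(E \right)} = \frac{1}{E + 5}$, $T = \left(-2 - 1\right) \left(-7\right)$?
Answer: $\frac{1087487}{3} \approx 3.625 \cdot 10^{5}$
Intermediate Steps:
$T = 21$ ($T = \left(-3\right) \left(-7\right) = 21$)
$d{\left(E \right)} = \frac{1}{5 + E}$
$k{\left(P \right)} = P + \frac{P}{5 + P}$ ($k{\left(P \right)} = \frac{P}{5 + P} + P = P + \frac{P}{5 + P}$)
$k{\left(1 \right)} \left(T + 205\right) - -362232 = 1 \frac{1}{5 + 1} \left(6 + 1\right) \left(21 + 205\right) - -362232 = 1 \cdot \frac{1}{6} \cdot 7 \cdot 226 + 362232 = \frac{7}{6} \cdot 226 + 362232 = \frac{791}{3} + 362232 = \frac{1087487}{3}$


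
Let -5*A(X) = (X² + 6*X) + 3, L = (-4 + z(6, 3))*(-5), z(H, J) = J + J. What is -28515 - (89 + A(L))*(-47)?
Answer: -123681/5 ≈ -24736.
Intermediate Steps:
z(H, J) = 2*J
L = -10 (L = (-4 + 2*3)*(-5) = (-4 + 6)*(-5) = 2*(-5) = -10)
A(X) = -⅗ - 6*X/5 - X²/5 (A(X) = -((X² + 6*X) + 3)/5 = -(3 + X² + 6*X)/5 = -⅗ - 6*X/5 - X²/5)
-28515 - (89 + A(L))*(-47) = -28515 - (89 + (-⅗ - 6/5*(-10) - ⅕*(-10)²))*(-47) = -28515 - (89 + (-⅗ + 12 - ⅕*100))*(-47) = -28515 - (89 + (-⅗ + 12 - 20))*(-47) = -28515 - (89 - 43/5)*(-47) = -28515 - 402*(-47)/5 = -28515 - 1*(-18894/5) = -28515 + 18894/5 = -123681/5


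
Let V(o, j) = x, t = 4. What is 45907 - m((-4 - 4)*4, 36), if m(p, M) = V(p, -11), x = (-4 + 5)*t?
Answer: 45903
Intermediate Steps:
x = 4 (x = (-4 + 5)*4 = 1*4 = 4)
V(o, j) = 4
m(p, M) = 4
45907 - m((-4 - 4)*4, 36) = 45907 - 1*4 = 45907 - 4 = 45903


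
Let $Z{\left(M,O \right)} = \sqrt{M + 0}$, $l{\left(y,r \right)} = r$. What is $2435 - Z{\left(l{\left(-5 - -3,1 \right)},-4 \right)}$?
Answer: $2434$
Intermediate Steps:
$Z{\left(M,O \right)} = \sqrt{M}$
$2435 - Z{\left(l{\left(-5 - -3,1 \right)},-4 \right)} = 2435 - \sqrt{1} = 2435 - 1 = 2434$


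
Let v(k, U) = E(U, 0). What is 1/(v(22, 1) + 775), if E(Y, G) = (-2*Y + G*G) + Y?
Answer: 1/774 ≈ 0.0012920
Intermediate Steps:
E(Y, G) = G**2 - Y (E(Y, G) = (-2*Y + G**2) + Y = (G**2 - 2*Y) + Y = G**2 - Y)
v(k, U) = -U (v(k, U) = 0**2 - U = 0 - U = -U)
1/(v(22, 1) + 775) = 1/(-1*1 + 775) = 1/(-1 + 775) = 1/774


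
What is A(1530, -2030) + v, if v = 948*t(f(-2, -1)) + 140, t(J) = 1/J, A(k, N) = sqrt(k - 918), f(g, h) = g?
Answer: -334 + 6*sqrt(17) ≈ -309.26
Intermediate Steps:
A(k, N) = sqrt(-918 + k)
v = -334 (v = 948/(-2) + 140 = 948*(-1/2) + 140 = -474 + 140 = -334)
A(1530, -2030) + v = sqrt(-918 + 1530) - 334 = sqrt(612) - 334 = 6*sqrt(17) - 334 = -334 + 6*sqrt(17)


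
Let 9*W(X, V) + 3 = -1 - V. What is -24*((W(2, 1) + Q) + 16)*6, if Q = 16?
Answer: -4528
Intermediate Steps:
W(X, V) = -4/9 - V/9 (W(X, V) = -1/3 + (-1 - V)/9 = -1/3 + (-1/9 - V/9) = -4/9 - V/9)
-24*((W(2, 1) + Q) + 16)*6 = -24*(((-4/9 - 1/9*1) + 16) + 16)*6 = -24*(((-4/9 - 1/9) + 16) + 16)*6 = -24*((-5/9 + 16) + 16)*6 = -24*(139/9 + 16)*6 = -24*283/9*6 = -2264/3*6 = -4528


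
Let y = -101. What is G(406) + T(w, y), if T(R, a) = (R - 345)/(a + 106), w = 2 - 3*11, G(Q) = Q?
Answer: 1654/5 ≈ 330.80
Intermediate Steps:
w = -31 (w = 2 - 33 = -31)
T(R, a) = (-345 + R)/(106 + a)
G(406) + T(w, y) = 406 + (-345 - 31)/(106 - 101) = 406 - 376/5 = 1654/5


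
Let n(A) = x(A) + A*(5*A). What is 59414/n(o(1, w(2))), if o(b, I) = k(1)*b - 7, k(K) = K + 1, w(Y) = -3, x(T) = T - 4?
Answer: 29707/58 ≈ 512.19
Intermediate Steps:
x(T) = -4 + T
k(K) = 1 + K
o(b, I) = -7 + 2*b (o(b, I) = (1 + 1)*b - 7 = 2*b - 7 = -7 + 2*b)
n(A) = -4 + A + 5*A² (n(A) = (-4 + A) + A*(5*A) = (-4 + A) + 5*A² = -4 + A + 5*A²)
59414/n(o(1, w(2))) = 59414/(-4 + (-7 + 2*1) + 5*(-7 + 2*1)²) = 59414/(-4 + (-7 + 2) + 5*(-7 + 2)²) = 59414/(-4 - 5 + 5*(-5)²) = 59414/(-4 - 5 + 5*25) = 59414/(-4 - 5 + 125) = 59414/116 = 59414*(1/116) = 29707/58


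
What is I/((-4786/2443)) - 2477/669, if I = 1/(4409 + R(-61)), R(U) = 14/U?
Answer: -1062767714819/287028408930 ≈ -3.7027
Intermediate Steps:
I = 61/268935 (I = 1/(4409 + 14/(-61)) = 1/(4409 + 14*(-1/61)) = 1/(4409 - 14/61) = 1/(268935/61) = 61/268935 ≈ 0.00022682)
I/((-4786/2443)) - 2477/669 = 61/(268935*((-4786/2443))) - 2477/669 = 61/(268935*((-4786*1/2443))) - 2477*1/669 = 61/(268935*(-4786/2443)) - 2477/669 = (61/268935)*(-2443/4786) - 2477/669 = -149023/1287122910 - 2477/669 = -1062767714819/287028408930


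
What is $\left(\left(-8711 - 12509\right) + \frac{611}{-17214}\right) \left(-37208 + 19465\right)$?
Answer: $\frac{6481193043413}{17214} \approx 3.7651 \cdot 10^{8}$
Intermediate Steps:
$\left(\left(-8711 - 12509\right) + \frac{611}{-17214}\right) \left(-37208 + 19465\right) = \left(\left(-8711 - 12509\right) + 611 \left(- \frac{1}{17214}\right)\right) \left(-17743\right) = \left(-21220 - \frac{611}{17214}\right) \left(-17743\right) = \left(- \frac{365281691}{17214}\right) \left(-17743\right) = \frac{6481193043413}{17214}$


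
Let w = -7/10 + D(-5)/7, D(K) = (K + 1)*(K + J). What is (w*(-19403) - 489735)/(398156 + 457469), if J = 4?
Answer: -34106823/59893750 ≈ -0.56946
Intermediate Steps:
D(K) = (1 + K)*(4 + K) (D(K) = (K + 1)*(K + 4) = (1 + K)*(4 + K))
w = -9/70 (w = -7/10 + (4 + (-5)² + 5*(-5))/7 = -7*⅒ + (4 + 25 - 25)*(⅐) = -7/10 + 4*(⅐) = -7/10 + 4/7 = -9/70 ≈ -0.12857)
(w*(-19403) - 489735)/(398156 + 457469) = (-9/70*(-19403) - 489735)/(398156 + 457469) = (174627/70 - 489735)/855625 = -34106823/70*1/855625 = -34106823/59893750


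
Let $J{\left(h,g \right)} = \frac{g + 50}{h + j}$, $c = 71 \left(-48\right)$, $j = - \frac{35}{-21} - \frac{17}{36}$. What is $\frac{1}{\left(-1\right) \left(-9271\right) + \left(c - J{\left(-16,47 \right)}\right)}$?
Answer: $\frac{533}{3128471} \approx 0.00017037$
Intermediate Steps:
$j = \frac{43}{36}$ ($j = \left(-35\right) \left(- \frac{1}{21}\right) - \frac{17}{36} = \frac{5}{3} - \frac{17}{36} = \frac{43}{36} \approx 1.1944$)
$c = -3408$
$J{\left(h,g \right)} = \frac{50 + g}{\frac{43}{36} + h}$ ($J{\left(h,g \right)} = \frac{g + 50}{h + \frac{43}{36}} = \frac{50 + g}{\frac{43}{36} + h}$)
$\frac{1}{\left(-1\right) \left(-9271\right) + \left(c - J{\left(-16,47 \right)}\right)} = \frac{1}{\left(-1\right) \left(-9271\right) - \left(3408 + \frac{36 \left(50 + 47\right)}{43 + 36 \left(-16\right)}\right)} = \frac{1}{9271 - \left(3408 + 36 \frac{1}{43 - 576} \cdot 97\right)} = \frac{1}{9271 - \left(3408 + 36 \frac{1}{-533} \cdot 97\right)} = \frac{1}{9271 - \left(3408 + 36 \left(- \frac{1}{533}\right) 97\right)} = \frac{1}{9271 - \frac{1812972}{533}} = \frac{1}{\frac{3128471}{533}} = \frac{533}{3128471}$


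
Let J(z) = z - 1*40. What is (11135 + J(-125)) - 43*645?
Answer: -16765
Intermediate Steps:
J(z) = -40 + z (J(z) = z - 40 = -40 + z)
(11135 + J(-125)) - 43*645 = (11135 + (-40 - 125)) - 43*645 = (11135 - 165) - 27735 = 10970 - 27735 = -16765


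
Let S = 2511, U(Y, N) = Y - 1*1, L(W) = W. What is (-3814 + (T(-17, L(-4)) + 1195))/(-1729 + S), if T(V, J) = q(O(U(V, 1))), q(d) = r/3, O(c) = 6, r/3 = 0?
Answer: -2619/782 ≈ -3.3491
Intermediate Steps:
r = 0 (r = 3*0 = 0)
U(Y, N) = -1 + Y (U(Y, N) = Y - 1 = -1 + Y)
q(d) = 0 (q(d) = 0/3 = 0*(1/3) = 0)
T(V, J) = 0
(-3814 + (T(-17, L(-4)) + 1195))/(-1729 + S) = (-3814 + (0 + 1195))/(-1729 + 2511) = (-3814 + 1195)/782 = -2619*1/782 = -2619/782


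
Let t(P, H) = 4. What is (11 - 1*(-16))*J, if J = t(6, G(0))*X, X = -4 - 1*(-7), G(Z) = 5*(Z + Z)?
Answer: 324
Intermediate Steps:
G(Z) = 10*Z (G(Z) = 5*(2*Z) = 10*Z)
X = 3 (X = -4 + 7 = 3)
J = 12 (J = 4*3 = 12)
(11 - 1*(-16))*J = (11 - 1*(-16))*12 = (11 + 16)*12 = 27*12 = 324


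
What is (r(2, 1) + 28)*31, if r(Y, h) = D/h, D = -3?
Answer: 775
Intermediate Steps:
r(Y, h) = -3/h
(r(2, 1) + 28)*31 = (-3/1 + 28)*31 = (-3*1 + 28)*31 = (-3 + 28)*31 = 25*31 = 775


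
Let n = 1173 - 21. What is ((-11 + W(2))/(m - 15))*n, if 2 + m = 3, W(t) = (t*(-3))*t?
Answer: 13248/7 ≈ 1892.6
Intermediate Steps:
W(t) = -3*t**2 (W(t) = (-3*t)*t = -3*t**2)
m = 1 (m = -2 + 3 = 1)
n = 1152
((-11 + W(2))/(m - 15))*n = ((-11 - 3*2**2)/(1 - 15))*1152 = ((-11 - 3*4)/(-14))*1152 = ((-11 - 12)*(-1/14))*1152 = -23*(-1/14)*1152 = (23/14)*1152 = 13248/7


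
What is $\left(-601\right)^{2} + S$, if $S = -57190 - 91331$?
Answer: $212680$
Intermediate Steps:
$S = -148521$ ($S = -57190 - 91331 = -148521$)
$\left(-601\right)^{2} + S = \left(-601\right)^{2} - 148521 = 361201 - 148521 = 212680$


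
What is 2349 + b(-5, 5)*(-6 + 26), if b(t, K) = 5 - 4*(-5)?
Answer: 2849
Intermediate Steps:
b(t, K) = 25 (b(t, K) = 5 + 20 = 25)
2349 + b(-5, 5)*(-6 + 26) = 2349 + 25*(-6 + 26) = 2349 + 25*20 = 2349 + 500 = 2849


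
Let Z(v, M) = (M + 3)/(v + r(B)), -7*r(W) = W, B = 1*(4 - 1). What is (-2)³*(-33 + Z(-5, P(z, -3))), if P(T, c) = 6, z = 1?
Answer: 5268/19 ≈ 277.26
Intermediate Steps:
B = 3 (B = 1*3 = 3)
r(W) = -W/7
Z(v, M) = (3 + M)/(-3/7 + v) (Z(v, M) = (M + 3)/(v - ⅐*3) = (3 + M)/(v - 3/7) = (3 + M)/(-3/7 + v))
(-2)³*(-33 + Z(-5, P(z, -3))) = (-2)³*(-33 + 7*(3 + 6)/(-3 + 7*(-5))) = -8*(-33 + 7*9/(-3 - 35)) = -8*(-33 + 7*9/(-38)) = -8*(-33 + 7*(-1/38)*9) = -8*(-33 - 63/38) = -8*(-1317/38) = 5268/19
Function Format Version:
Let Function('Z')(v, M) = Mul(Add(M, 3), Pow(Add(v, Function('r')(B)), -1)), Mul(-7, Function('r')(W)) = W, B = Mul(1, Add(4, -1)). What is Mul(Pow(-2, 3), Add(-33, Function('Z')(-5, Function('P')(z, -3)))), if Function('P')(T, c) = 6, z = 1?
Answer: Rational(5268, 19) ≈ 277.26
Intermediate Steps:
B = 3 (B = Mul(1, 3) = 3)
Function('r')(W) = Mul(Rational(-1, 7), W)
Function('Z')(v, M) = Mul(Pow(Add(Rational(-3, 7), v), -1), Add(3, M)) (Function('Z')(v, M) = Mul(Add(M, 3), Pow(Add(v, Mul(Rational(-1, 7), 3)), -1)) = Mul(Add(3, M), Pow(Add(v, Rational(-3, 7)), -1)) = Mul(Add(3, M), Pow(Add(Rational(-3, 7), v), -1)) = Mul(Pow(Add(Rational(-3, 7), v), -1), Add(3, M)))
Mul(Pow(-2, 3), Add(-33, Function('Z')(-5, Function('P')(z, -3)))) = Mul(Pow(-2, 3), Add(-33, Mul(7, Pow(Add(-3, Mul(7, -5)), -1), Add(3, 6)))) = Mul(-8, Add(-33, Mul(7, Pow(Add(-3, -35), -1), 9))) = Mul(-8, Add(-33, Mul(7, Pow(-38, -1), 9))) = Mul(-8, Add(-33, Mul(7, Rational(-1, 38), 9))) = Mul(-8, Add(-33, Rational(-63, 38))) = Mul(-8, Rational(-1317, 38)) = Rational(5268, 19)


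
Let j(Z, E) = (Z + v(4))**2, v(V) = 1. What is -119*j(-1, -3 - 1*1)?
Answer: 0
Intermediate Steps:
j(Z, E) = (1 + Z)**2 (j(Z, E) = (Z + 1)**2 = (1 + Z)**2)
-119*j(-1, -3 - 1*1) = -119*(1 - 1)**2 = -119*0**2 = -119*0 = 0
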